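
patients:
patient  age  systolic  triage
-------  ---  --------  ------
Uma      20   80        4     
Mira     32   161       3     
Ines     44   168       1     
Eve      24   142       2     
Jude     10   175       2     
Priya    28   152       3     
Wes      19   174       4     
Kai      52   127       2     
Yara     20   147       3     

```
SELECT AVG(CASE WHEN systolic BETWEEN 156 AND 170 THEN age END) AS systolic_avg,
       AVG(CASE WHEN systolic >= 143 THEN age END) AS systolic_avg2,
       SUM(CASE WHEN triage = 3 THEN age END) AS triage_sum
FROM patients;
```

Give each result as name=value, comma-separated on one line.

[systolic_avg: systolic BETWEEN 156 AND 170]
patient=Uma: ✗
patient=Mira: ✓ → 32
patient=Ines: ✓ → 44
patient=Eve: ✗
patient=Jude: ✗
patient=Priya: ✗
patient=Wes: ✗
patient=Kai: ✗
patient=Yara: ✗
systolic_avg = (32 + 44) / 2 = 38
—
[systolic_avg2: systolic >= 143]
patient=Uma: ✗
patient=Mira: ✓ → 32
patient=Ines: ✓ → 44
patient=Eve: ✗
patient=Jude: ✓ → 10
patient=Priya: ✓ → 28
patient=Wes: ✓ → 19
patient=Kai: ✗
patient=Yara: ✓ → 20
systolic_avg2 = (32 + 44 + 10 + 28 + 19 + 20) / 6 = 25.5
—
[triage_sum: triage = 3]
patient=Uma: ✗
patient=Mira: ✓ → 32
patient=Ines: ✗
patient=Eve: ✗
patient=Jude: ✗
patient=Priya: ✓ → 28
patient=Wes: ✗
patient=Kai: ✗
patient=Yara: ✓ → 20
triage_sum = 32 + 28 + 20 = 80

systolic_avg=38, systolic_avg2=25.5, triage_sum=80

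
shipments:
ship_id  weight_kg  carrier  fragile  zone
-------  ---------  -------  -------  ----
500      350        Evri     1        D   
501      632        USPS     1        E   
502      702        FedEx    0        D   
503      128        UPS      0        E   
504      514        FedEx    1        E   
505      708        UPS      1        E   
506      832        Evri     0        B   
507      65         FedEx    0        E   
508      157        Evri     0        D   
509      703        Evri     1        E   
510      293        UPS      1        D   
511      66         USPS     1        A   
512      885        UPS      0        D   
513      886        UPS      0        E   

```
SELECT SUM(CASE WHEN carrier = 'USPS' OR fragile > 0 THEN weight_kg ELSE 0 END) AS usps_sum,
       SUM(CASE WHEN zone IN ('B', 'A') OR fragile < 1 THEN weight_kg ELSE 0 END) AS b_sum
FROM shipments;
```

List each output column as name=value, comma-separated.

usps_sum=3266, b_sum=3721

[usps_sum: carrier = 'USPS' OR fragile > 0]
ship_id=500: ✓ → 350
ship_id=501: ✓ → 632
ship_id=502: ✗
ship_id=503: ✗
ship_id=504: ✓ → 514
ship_id=505: ✓ → 708
ship_id=506: ✗
ship_id=507: ✗
ship_id=508: ✗
ship_id=509: ✓ → 703
ship_id=510: ✓ → 293
ship_id=511: ✓ → 66
ship_id=512: ✗
ship_id=513: ✗
usps_sum = 350 + 632 + 514 + 708 + 703 + 293 + 66 = 3266
—
[b_sum: zone IN ('B', 'A') OR fragile < 1]
ship_id=500: ✗
ship_id=501: ✗
ship_id=502: ✓ → 702
ship_id=503: ✓ → 128
ship_id=504: ✗
ship_id=505: ✗
ship_id=506: ✓ → 832
ship_id=507: ✓ → 65
ship_id=508: ✓ → 157
ship_id=509: ✗
ship_id=510: ✗
ship_id=511: ✓ → 66
ship_id=512: ✓ → 885
ship_id=513: ✓ → 886
b_sum = 702 + 128 + 832 + 65 + 157 + 66 + 885 + 886 = 3721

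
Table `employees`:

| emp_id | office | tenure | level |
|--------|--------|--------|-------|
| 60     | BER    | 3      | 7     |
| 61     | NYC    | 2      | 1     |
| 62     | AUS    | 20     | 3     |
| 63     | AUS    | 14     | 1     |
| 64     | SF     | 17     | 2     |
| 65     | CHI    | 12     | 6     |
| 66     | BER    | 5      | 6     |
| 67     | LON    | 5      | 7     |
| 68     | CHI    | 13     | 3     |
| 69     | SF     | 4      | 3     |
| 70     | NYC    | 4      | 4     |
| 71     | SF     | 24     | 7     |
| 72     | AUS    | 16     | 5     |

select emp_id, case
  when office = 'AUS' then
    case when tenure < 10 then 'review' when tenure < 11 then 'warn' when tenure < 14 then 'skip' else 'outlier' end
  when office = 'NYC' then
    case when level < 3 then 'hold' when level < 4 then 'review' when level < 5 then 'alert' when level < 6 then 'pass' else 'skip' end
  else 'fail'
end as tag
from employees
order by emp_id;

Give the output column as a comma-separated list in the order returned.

fail, hold, outlier, outlier, fail, fail, fail, fail, fail, fail, alert, fail, outlier

emp_id=60: office='BER' → outer ELSE → fail
emp_id=61: office='NYC' → inner[level < 3] → hold
emp_id=62: office='AUS' → inner[ELSE] → outlier
emp_id=63: office='AUS' → inner[ELSE] → outlier
emp_id=64: office='SF' → outer ELSE → fail
emp_id=65: office='CHI' → outer ELSE → fail
emp_id=66: office='BER' → outer ELSE → fail
emp_id=67: office='LON' → outer ELSE → fail
emp_id=68: office='CHI' → outer ELSE → fail
emp_id=69: office='SF' → outer ELSE → fail
emp_id=70: office='NYC' → inner[level < 5] → alert
emp_id=71: office='SF' → outer ELSE → fail
emp_id=72: office='AUS' → inner[ELSE] → outlier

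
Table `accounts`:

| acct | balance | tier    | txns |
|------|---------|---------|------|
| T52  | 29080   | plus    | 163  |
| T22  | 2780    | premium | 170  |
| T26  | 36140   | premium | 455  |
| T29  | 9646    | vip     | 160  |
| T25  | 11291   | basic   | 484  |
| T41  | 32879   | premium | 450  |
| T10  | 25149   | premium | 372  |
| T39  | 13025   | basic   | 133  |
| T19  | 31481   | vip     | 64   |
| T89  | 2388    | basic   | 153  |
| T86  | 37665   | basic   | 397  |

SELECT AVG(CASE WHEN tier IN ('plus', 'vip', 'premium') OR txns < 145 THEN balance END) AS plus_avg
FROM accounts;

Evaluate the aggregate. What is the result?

22522.5

acct=T52: ✓ → 29080
acct=T22: ✓ → 2780
acct=T26: ✓ → 36140
acct=T29: ✓ → 9646
acct=T25: ✗
acct=T41: ✓ → 32879
acct=T10: ✓ → 25149
acct=T39: ✓ → 13025
acct=T19: ✓ → 31481
acct=T89: ✗
acct=T86: ✗
plus_avg = (29080 + 2780 + 36140 + 9646 + 32879 + 25149 + 13025 + 31481) / 8 = 22522.5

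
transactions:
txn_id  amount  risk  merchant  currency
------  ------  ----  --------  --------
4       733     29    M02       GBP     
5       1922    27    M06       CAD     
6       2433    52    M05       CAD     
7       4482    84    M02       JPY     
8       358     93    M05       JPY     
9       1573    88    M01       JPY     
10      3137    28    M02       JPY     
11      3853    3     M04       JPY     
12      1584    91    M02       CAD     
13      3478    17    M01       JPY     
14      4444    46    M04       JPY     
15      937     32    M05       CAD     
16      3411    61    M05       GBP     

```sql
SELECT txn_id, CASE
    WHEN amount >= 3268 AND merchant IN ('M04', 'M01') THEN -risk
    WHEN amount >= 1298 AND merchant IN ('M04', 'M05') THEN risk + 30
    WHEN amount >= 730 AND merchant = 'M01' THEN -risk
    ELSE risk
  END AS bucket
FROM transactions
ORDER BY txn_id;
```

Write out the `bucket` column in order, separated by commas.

txn_id=4: ELSE → 29
txn_id=5: ELSE → 27
txn_id=6: amount >= 1298 AND merchant IN ('M04', 'M05') → 82
txn_id=7: ELSE → 84
txn_id=8: ELSE → 93
txn_id=9: amount >= 730 AND merchant = 'M01' → -88
txn_id=10: ELSE → 28
txn_id=11: amount >= 3268 AND merchant IN ('M04', 'M01') → -3
txn_id=12: ELSE → 91
txn_id=13: amount >= 3268 AND merchant IN ('M04', 'M01') → -17
txn_id=14: amount >= 3268 AND merchant IN ('M04', 'M01') → -46
txn_id=15: ELSE → 32
txn_id=16: amount >= 1298 AND merchant IN ('M04', 'M05') → 91

29, 27, 82, 84, 93, -88, 28, -3, 91, -17, -46, 32, 91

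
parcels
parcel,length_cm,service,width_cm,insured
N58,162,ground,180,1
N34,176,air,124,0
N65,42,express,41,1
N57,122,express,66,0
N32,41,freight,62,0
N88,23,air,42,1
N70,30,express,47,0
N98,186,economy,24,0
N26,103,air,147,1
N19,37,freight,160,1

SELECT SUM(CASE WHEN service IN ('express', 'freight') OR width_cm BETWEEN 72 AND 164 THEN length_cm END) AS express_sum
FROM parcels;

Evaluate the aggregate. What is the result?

551

parcel=N58: ✗
parcel=N34: ✓ → 176
parcel=N65: ✓ → 42
parcel=N57: ✓ → 122
parcel=N32: ✓ → 41
parcel=N88: ✗
parcel=N70: ✓ → 30
parcel=N98: ✗
parcel=N26: ✓ → 103
parcel=N19: ✓ → 37
express_sum = 176 + 42 + 122 + 41 + 30 + 103 + 37 = 551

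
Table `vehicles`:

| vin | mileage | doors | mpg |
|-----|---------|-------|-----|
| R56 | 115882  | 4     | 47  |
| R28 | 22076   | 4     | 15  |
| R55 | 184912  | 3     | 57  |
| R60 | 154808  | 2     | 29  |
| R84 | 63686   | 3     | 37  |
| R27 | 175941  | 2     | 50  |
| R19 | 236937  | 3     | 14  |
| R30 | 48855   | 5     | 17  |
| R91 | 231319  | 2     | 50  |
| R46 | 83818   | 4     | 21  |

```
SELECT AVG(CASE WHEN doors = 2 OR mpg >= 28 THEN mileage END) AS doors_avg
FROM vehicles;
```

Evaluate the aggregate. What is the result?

154424.6666666667

vin=R56: ✓ → 115882
vin=R28: ✗
vin=R55: ✓ → 184912
vin=R60: ✓ → 154808
vin=R84: ✓ → 63686
vin=R27: ✓ → 175941
vin=R19: ✗
vin=R30: ✗
vin=R91: ✓ → 231319
vin=R46: ✗
doors_avg = (115882 + 184912 + 154808 + 63686 + 175941 + 231319) / 6 = 154424.6666666667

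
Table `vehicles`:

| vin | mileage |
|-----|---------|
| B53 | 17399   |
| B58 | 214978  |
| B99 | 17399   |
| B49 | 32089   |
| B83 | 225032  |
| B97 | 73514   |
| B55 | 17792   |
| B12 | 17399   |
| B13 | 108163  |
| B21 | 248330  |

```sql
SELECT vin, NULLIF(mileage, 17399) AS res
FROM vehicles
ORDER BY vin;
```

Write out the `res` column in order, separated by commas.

NULL, 108163, 248330, 32089, NULL, 17792, 214978, 225032, 73514, NULL

vin=B12: mileage=17399 vs 17399: equal → NULL
vin=B13: mileage=108163 vs 17399: differ → 108163
vin=B21: mileage=248330 vs 17399: differ → 248330
vin=B49: mileage=32089 vs 17399: differ → 32089
vin=B53: mileage=17399 vs 17399: equal → NULL
vin=B55: mileage=17792 vs 17399: differ → 17792
vin=B58: mileage=214978 vs 17399: differ → 214978
vin=B83: mileage=225032 vs 17399: differ → 225032
vin=B97: mileage=73514 vs 17399: differ → 73514
vin=B99: mileage=17399 vs 17399: equal → NULL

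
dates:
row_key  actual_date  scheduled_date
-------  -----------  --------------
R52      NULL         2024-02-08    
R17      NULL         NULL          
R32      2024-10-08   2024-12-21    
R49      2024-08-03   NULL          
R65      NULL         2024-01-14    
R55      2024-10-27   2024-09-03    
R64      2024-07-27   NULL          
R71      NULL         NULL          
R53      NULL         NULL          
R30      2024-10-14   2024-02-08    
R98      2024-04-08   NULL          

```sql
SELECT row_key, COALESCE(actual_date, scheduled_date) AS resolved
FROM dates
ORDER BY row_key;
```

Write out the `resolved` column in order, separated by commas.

row_key=R17: actual_date=NULL, scheduled_date=NULL (all NULL) → NULL
row_key=R30: actual_date=2024-10-14 → 2024-10-14
row_key=R32: actual_date=2024-10-08 → 2024-10-08
row_key=R49: actual_date=2024-08-03 → 2024-08-03
row_key=R52: actual_date=NULL, scheduled_date=2024-02-08 → 2024-02-08
row_key=R53: actual_date=NULL, scheduled_date=NULL (all NULL) → NULL
row_key=R55: actual_date=2024-10-27 → 2024-10-27
row_key=R64: actual_date=2024-07-27 → 2024-07-27
row_key=R65: actual_date=NULL, scheduled_date=2024-01-14 → 2024-01-14
row_key=R71: actual_date=NULL, scheduled_date=NULL (all NULL) → NULL
row_key=R98: actual_date=2024-04-08 → 2024-04-08

NULL, 2024-10-14, 2024-10-08, 2024-08-03, 2024-02-08, NULL, 2024-10-27, 2024-07-27, 2024-01-14, NULL, 2024-04-08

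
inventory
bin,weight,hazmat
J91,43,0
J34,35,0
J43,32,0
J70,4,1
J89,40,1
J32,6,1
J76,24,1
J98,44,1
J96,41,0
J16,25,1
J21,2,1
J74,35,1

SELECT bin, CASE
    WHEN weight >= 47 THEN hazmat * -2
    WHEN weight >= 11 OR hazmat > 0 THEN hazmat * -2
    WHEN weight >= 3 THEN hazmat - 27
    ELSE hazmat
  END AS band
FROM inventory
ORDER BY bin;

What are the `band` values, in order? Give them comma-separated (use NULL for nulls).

-2, -2, -2, 0, 0, -2, -2, -2, -2, 0, 0, -2

bin=J16: weight >= 11 OR hazmat > 0 → -2
bin=J21: weight >= 11 OR hazmat > 0 → -2
bin=J32: weight >= 11 OR hazmat > 0 → -2
bin=J34: weight >= 11 OR hazmat > 0 → 0
bin=J43: weight >= 11 OR hazmat > 0 → 0
bin=J70: weight >= 11 OR hazmat > 0 → -2
bin=J74: weight >= 11 OR hazmat > 0 → -2
bin=J76: weight >= 11 OR hazmat > 0 → -2
bin=J89: weight >= 11 OR hazmat > 0 → -2
bin=J91: weight >= 11 OR hazmat > 0 → 0
bin=J96: weight >= 11 OR hazmat > 0 → 0
bin=J98: weight >= 11 OR hazmat > 0 → -2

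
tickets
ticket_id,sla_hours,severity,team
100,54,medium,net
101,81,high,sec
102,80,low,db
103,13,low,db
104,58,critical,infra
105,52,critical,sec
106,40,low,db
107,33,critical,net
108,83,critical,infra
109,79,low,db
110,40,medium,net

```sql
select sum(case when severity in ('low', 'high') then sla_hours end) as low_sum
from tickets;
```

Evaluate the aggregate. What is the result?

ticket_id=100: ✗
ticket_id=101: ✓ → 81
ticket_id=102: ✓ → 80
ticket_id=103: ✓ → 13
ticket_id=104: ✗
ticket_id=105: ✗
ticket_id=106: ✓ → 40
ticket_id=107: ✗
ticket_id=108: ✗
ticket_id=109: ✓ → 79
ticket_id=110: ✗
low_sum = 81 + 80 + 13 + 40 + 79 = 293

293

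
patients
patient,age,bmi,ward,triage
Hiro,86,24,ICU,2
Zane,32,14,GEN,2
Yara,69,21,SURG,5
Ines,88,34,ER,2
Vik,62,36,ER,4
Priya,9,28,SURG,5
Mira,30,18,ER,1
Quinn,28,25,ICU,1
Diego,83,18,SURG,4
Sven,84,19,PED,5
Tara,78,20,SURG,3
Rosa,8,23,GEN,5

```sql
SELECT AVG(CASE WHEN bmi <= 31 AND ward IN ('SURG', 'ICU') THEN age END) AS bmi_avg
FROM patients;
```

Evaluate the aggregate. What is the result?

58.8333333333

patient=Hiro: ✓ → 86
patient=Zane: ✗
patient=Yara: ✓ → 69
patient=Ines: ✗
patient=Vik: ✗
patient=Priya: ✓ → 9
patient=Mira: ✗
patient=Quinn: ✓ → 28
patient=Diego: ✓ → 83
patient=Sven: ✗
patient=Tara: ✓ → 78
patient=Rosa: ✗
bmi_avg = (86 + 69 + 9 + 28 + 83 + 78) / 6 = 58.8333333333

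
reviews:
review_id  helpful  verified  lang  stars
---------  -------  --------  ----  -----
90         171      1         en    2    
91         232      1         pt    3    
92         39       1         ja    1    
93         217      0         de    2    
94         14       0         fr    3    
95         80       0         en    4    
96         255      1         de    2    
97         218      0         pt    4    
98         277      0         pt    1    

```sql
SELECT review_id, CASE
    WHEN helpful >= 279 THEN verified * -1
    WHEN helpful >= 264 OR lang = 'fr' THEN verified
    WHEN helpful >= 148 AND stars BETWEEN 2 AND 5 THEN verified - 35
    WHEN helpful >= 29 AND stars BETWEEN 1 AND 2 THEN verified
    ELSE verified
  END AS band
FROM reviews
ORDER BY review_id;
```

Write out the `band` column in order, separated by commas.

-34, -34, 1, -35, 0, 0, -34, -35, 0

review_id=90: helpful >= 148 AND stars BETWEEN 2 AND 5 → -34
review_id=91: helpful >= 148 AND stars BETWEEN 2 AND 5 → -34
review_id=92: helpful >= 29 AND stars BETWEEN 1 AND 2 → 1
review_id=93: helpful >= 148 AND stars BETWEEN 2 AND 5 → -35
review_id=94: helpful >= 264 OR lang = 'fr' → 0
review_id=95: ELSE → 0
review_id=96: helpful >= 148 AND stars BETWEEN 2 AND 5 → -34
review_id=97: helpful >= 148 AND stars BETWEEN 2 AND 5 → -35
review_id=98: helpful >= 264 OR lang = 'fr' → 0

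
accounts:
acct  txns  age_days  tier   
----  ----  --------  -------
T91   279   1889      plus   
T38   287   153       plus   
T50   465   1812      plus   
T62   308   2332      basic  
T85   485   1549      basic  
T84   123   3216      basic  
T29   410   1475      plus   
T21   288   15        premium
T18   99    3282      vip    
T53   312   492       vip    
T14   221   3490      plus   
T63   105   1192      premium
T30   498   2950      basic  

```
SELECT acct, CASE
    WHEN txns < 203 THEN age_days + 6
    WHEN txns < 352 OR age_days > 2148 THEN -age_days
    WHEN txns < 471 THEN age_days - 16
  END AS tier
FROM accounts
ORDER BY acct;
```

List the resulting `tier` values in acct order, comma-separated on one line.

acct=T14: txns < 352 OR age_days > 2148 → -3490
acct=T18: txns < 203 → 3288
acct=T21: txns < 352 OR age_days > 2148 → -15
acct=T29: txns < 471 → 1459
acct=T30: txns < 352 OR age_days > 2148 → -2950
acct=T38: txns < 352 OR age_days > 2148 → -153
acct=T50: txns < 471 → 1796
acct=T53: txns < 352 OR age_days > 2148 → -492
acct=T62: txns < 352 OR age_days > 2148 → -2332
acct=T63: txns < 203 → 1198
acct=T84: txns < 203 → 3222
acct=T85: (no match → NULL) → NULL
acct=T91: txns < 352 OR age_days > 2148 → -1889

-3490, 3288, -15, 1459, -2950, -153, 1796, -492, -2332, 1198, 3222, NULL, -1889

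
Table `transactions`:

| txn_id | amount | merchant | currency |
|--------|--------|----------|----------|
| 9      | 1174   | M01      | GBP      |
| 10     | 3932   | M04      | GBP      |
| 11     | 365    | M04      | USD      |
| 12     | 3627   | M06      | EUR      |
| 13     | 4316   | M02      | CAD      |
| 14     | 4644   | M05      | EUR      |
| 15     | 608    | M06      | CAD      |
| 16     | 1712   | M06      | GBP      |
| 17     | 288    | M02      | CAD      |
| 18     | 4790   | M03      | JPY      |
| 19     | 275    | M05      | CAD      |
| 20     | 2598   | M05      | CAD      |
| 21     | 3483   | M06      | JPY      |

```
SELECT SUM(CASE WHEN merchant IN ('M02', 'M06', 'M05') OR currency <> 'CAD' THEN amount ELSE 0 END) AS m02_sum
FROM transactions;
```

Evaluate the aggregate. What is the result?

31812

txn_id=9: ✓ → 1174
txn_id=10: ✓ → 3932
txn_id=11: ✓ → 365
txn_id=12: ✓ → 3627
txn_id=13: ✓ → 4316
txn_id=14: ✓ → 4644
txn_id=15: ✓ → 608
txn_id=16: ✓ → 1712
txn_id=17: ✓ → 288
txn_id=18: ✓ → 4790
txn_id=19: ✓ → 275
txn_id=20: ✓ → 2598
txn_id=21: ✓ → 3483
m02_sum = 1174 + 3932 + 365 + 3627 + 4316 + 4644 + 608 + 1712 + 288 + 4790 + 275 + 2598 + 3483 = 31812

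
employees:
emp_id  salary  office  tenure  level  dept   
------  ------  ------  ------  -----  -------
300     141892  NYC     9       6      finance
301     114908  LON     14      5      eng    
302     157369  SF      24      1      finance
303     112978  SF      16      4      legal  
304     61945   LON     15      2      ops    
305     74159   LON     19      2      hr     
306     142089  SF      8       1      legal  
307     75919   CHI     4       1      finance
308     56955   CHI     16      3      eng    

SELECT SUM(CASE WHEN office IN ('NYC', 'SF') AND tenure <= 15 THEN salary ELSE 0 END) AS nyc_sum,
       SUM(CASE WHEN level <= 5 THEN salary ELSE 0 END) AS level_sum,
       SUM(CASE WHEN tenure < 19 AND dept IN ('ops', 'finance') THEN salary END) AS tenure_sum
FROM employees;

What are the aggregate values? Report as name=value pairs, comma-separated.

nyc_sum=283981, level_sum=796322, tenure_sum=279756

[nyc_sum: office IN ('NYC', 'SF') AND tenure <= 15]
emp_id=300: ✓ → 141892
emp_id=301: ✗
emp_id=302: ✗
emp_id=303: ✗
emp_id=304: ✗
emp_id=305: ✗
emp_id=306: ✓ → 142089
emp_id=307: ✗
emp_id=308: ✗
nyc_sum = 141892 + 142089 = 283981
—
[level_sum: level <= 5]
emp_id=300: ✗
emp_id=301: ✓ → 114908
emp_id=302: ✓ → 157369
emp_id=303: ✓ → 112978
emp_id=304: ✓ → 61945
emp_id=305: ✓ → 74159
emp_id=306: ✓ → 142089
emp_id=307: ✓ → 75919
emp_id=308: ✓ → 56955
level_sum = 114908 + 157369 + 112978 + 61945 + 74159 + 142089 + 75919 + 56955 = 796322
—
[tenure_sum: tenure < 19 AND dept IN ('ops', 'finance')]
emp_id=300: ✓ → 141892
emp_id=301: ✗
emp_id=302: ✗
emp_id=303: ✗
emp_id=304: ✓ → 61945
emp_id=305: ✗
emp_id=306: ✗
emp_id=307: ✓ → 75919
emp_id=308: ✗
tenure_sum = 141892 + 61945 + 75919 = 279756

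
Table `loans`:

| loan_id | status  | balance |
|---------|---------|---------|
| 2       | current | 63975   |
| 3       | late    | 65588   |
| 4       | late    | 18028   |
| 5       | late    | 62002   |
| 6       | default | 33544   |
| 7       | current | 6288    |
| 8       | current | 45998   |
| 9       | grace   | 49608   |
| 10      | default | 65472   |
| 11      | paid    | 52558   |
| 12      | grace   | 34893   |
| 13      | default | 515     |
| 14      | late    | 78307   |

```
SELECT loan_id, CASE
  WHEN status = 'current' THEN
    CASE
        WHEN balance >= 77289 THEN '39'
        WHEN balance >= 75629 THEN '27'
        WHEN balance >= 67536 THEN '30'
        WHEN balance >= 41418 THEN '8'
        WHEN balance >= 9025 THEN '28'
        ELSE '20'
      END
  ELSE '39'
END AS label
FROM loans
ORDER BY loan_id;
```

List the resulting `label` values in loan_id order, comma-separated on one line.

loan_id=2: status='current' → inner[balance >= 41418] → 8
loan_id=3: status='late' → outer ELSE → 39
loan_id=4: status='late' → outer ELSE → 39
loan_id=5: status='late' → outer ELSE → 39
loan_id=6: status='default' → outer ELSE → 39
loan_id=7: status='current' → inner[ELSE] → 20
loan_id=8: status='current' → inner[balance >= 41418] → 8
loan_id=9: status='grace' → outer ELSE → 39
loan_id=10: status='default' → outer ELSE → 39
loan_id=11: status='paid' → outer ELSE → 39
loan_id=12: status='grace' → outer ELSE → 39
loan_id=13: status='default' → outer ELSE → 39
loan_id=14: status='late' → outer ELSE → 39

8, 39, 39, 39, 39, 20, 8, 39, 39, 39, 39, 39, 39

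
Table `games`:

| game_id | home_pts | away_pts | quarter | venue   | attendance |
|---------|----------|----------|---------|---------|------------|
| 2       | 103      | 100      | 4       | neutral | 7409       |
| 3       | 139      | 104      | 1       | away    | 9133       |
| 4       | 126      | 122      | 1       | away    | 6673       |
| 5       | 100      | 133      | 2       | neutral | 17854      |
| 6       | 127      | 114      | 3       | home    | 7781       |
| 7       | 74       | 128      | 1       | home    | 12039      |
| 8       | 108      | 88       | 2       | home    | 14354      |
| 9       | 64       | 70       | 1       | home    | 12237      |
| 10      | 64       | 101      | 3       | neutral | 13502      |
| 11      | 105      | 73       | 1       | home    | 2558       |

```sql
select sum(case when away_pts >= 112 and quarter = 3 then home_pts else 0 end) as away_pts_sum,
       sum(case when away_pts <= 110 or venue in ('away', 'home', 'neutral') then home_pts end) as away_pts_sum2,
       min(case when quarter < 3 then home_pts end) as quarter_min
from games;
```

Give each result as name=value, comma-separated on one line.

away_pts_sum=127, away_pts_sum2=1010, quarter_min=64

[away_pts_sum: away_pts >= 112 and quarter = 3]
game_id=2: ✗
game_id=3: ✗
game_id=4: ✗
game_id=5: ✗
game_id=6: ✓ → 127
game_id=7: ✗
game_id=8: ✗
game_id=9: ✗
game_id=10: ✗
game_id=11: ✗
away_pts_sum = 127
—
[away_pts_sum2: away_pts <= 110 or venue in ('away', 'home', 'neutral')]
game_id=2: ✓ → 103
game_id=3: ✓ → 139
game_id=4: ✓ → 126
game_id=5: ✓ → 100
game_id=6: ✓ → 127
game_id=7: ✓ → 74
game_id=8: ✓ → 108
game_id=9: ✓ → 64
game_id=10: ✓ → 64
game_id=11: ✓ → 105
away_pts_sum2 = 103 + 139 + 126 + 100 + 127 + 74 + 108 + 64 + 64 + 105 = 1010
—
[quarter_min: quarter < 3]
game_id=2: ✗
game_id=3: ✓ → 139
game_id=4: ✓ → 126
game_id=5: ✓ → 100
game_id=6: ✗
game_id=7: ✓ → 74
game_id=8: ✓ → 108
game_id=9: ✓ → 64
game_id=10: ✗
game_id=11: ✓ → 105
quarter_min = MIN(139, 126, 100, 74, 108, 64, 105) = 64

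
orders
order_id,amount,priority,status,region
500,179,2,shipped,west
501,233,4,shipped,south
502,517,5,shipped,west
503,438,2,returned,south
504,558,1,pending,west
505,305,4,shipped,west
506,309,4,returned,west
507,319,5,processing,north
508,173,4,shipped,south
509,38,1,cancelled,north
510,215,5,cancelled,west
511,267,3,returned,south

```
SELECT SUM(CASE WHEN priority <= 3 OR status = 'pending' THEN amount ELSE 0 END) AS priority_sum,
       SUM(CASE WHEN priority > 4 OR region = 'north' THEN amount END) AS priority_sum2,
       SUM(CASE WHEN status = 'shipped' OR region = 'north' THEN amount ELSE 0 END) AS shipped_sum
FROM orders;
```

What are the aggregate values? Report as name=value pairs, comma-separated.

priority_sum=1480, priority_sum2=1089, shipped_sum=1764

[priority_sum: priority <= 3 OR status = 'pending']
order_id=500: ✓ → 179
order_id=501: ✗
order_id=502: ✗
order_id=503: ✓ → 438
order_id=504: ✓ → 558
order_id=505: ✗
order_id=506: ✗
order_id=507: ✗
order_id=508: ✗
order_id=509: ✓ → 38
order_id=510: ✗
order_id=511: ✓ → 267
priority_sum = 179 + 438 + 558 + 38 + 267 = 1480
—
[priority_sum2: priority > 4 OR region = 'north']
order_id=500: ✗
order_id=501: ✗
order_id=502: ✓ → 517
order_id=503: ✗
order_id=504: ✗
order_id=505: ✗
order_id=506: ✗
order_id=507: ✓ → 319
order_id=508: ✗
order_id=509: ✓ → 38
order_id=510: ✓ → 215
order_id=511: ✗
priority_sum2 = 517 + 319 + 38 + 215 = 1089
—
[shipped_sum: status = 'shipped' OR region = 'north']
order_id=500: ✓ → 179
order_id=501: ✓ → 233
order_id=502: ✓ → 517
order_id=503: ✗
order_id=504: ✗
order_id=505: ✓ → 305
order_id=506: ✗
order_id=507: ✓ → 319
order_id=508: ✓ → 173
order_id=509: ✓ → 38
order_id=510: ✗
order_id=511: ✗
shipped_sum = 179 + 233 + 517 + 305 + 319 + 173 + 38 = 1764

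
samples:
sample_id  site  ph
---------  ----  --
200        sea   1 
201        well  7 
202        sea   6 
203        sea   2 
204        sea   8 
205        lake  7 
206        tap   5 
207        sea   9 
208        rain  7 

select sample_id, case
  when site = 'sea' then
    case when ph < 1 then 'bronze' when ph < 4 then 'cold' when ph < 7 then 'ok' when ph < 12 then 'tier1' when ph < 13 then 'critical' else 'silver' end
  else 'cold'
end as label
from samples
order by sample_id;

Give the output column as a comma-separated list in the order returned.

cold, cold, ok, cold, tier1, cold, cold, tier1, cold

sample_id=200: site='sea' → inner[ph < 4] → cold
sample_id=201: site='well' → outer ELSE → cold
sample_id=202: site='sea' → inner[ph < 7] → ok
sample_id=203: site='sea' → inner[ph < 4] → cold
sample_id=204: site='sea' → inner[ph < 12] → tier1
sample_id=205: site='lake' → outer ELSE → cold
sample_id=206: site='tap' → outer ELSE → cold
sample_id=207: site='sea' → inner[ph < 12] → tier1
sample_id=208: site='rain' → outer ELSE → cold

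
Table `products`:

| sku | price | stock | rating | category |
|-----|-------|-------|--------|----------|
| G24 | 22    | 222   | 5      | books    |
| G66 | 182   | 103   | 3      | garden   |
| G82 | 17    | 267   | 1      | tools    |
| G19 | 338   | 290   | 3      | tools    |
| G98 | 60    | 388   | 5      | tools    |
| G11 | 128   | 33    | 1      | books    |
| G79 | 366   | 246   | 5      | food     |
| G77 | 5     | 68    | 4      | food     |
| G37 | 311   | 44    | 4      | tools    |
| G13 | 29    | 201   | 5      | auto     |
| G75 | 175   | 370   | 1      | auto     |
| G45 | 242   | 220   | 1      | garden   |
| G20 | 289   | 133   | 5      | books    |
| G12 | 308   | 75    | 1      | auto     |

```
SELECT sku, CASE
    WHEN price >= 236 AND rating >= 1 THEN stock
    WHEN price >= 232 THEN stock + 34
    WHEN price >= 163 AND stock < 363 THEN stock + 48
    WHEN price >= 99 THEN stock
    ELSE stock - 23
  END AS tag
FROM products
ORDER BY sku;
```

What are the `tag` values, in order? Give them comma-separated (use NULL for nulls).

sku=G11: price >= 99 → 33
sku=G12: price >= 236 AND rating >= 1 → 75
sku=G13: ELSE → 178
sku=G19: price >= 236 AND rating >= 1 → 290
sku=G20: price >= 236 AND rating >= 1 → 133
sku=G24: ELSE → 199
sku=G37: price >= 236 AND rating >= 1 → 44
sku=G45: price >= 236 AND rating >= 1 → 220
sku=G66: price >= 163 AND stock < 363 → 151
sku=G75: price >= 99 → 370
sku=G77: ELSE → 45
sku=G79: price >= 236 AND rating >= 1 → 246
sku=G82: ELSE → 244
sku=G98: ELSE → 365

33, 75, 178, 290, 133, 199, 44, 220, 151, 370, 45, 246, 244, 365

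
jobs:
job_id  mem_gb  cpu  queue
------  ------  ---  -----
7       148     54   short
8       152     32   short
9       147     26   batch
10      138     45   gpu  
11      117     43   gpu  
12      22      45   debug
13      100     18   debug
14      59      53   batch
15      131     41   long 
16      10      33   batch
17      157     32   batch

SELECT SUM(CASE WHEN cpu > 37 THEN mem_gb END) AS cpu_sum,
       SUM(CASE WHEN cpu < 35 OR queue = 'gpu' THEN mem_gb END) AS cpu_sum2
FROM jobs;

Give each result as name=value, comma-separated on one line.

cpu_sum=615, cpu_sum2=821

[cpu_sum: cpu > 37]
job_id=7: ✓ → 148
job_id=8: ✗
job_id=9: ✗
job_id=10: ✓ → 138
job_id=11: ✓ → 117
job_id=12: ✓ → 22
job_id=13: ✗
job_id=14: ✓ → 59
job_id=15: ✓ → 131
job_id=16: ✗
job_id=17: ✗
cpu_sum = 148 + 138 + 117 + 22 + 59 + 131 = 615
—
[cpu_sum2: cpu < 35 OR queue = 'gpu']
job_id=7: ✗
job_id=8: ✓ → 152
job_id=9: ✓ → 147
job_id=10: ✓ → 138
job_id=11: ✓ → 117
job_id=12: ✗
job_id=13: ✓ → 100
job_id=14: ✗
job_id=15: ✗
job_id=16: ✓ → 10
job_id=17: ✓ → 157
cpu_sum2 = 152 + 147 + 138 + 117 + 100 + 10 + 157 = 821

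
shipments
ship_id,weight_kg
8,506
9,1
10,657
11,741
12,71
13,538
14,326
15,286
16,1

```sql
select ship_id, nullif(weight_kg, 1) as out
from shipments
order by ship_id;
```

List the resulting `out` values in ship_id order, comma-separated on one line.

506, NULL, 657, 741, 71, 538, 326, 286, NULL

ship_id=8: weight_kg=506 vs 1: differ → 506
ship_id=9: weight_kg=1 vs 1: equal → NULL
ship_id=10: weight_kg=657 vs 1: differ → 657
ship_id=11: weight_kg=741 vs 1: differ → 741
ship_id=12: weight_kg=71 vs 1: differ → 71
ship_id=13: weight_kg=538 vs 1: differ → 538
ship_id=14: weight_kg=326 vs 1: differ → 326
ship_id=15: weight_kg=286 vs 1: differ → 286
ship_id=16: weight_kg=1 vs 1: equal → NULL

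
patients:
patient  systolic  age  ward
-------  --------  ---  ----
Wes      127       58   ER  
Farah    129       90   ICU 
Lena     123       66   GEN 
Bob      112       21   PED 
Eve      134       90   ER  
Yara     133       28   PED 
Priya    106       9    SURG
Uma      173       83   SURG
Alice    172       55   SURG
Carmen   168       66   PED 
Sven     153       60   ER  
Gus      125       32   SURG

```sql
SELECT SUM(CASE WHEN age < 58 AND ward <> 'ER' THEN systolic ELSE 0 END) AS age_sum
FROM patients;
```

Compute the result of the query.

648

patient=Wes: ✗
patient=Farah: ✗
patient=Lena: ✗
patient=Bob: ✓ → 112
patient=Eve: ✗
patient=Yara: ✓ → 133
patient=Priya: ✓ → 106
patient=Uma: ✗
patient=Alice: ✓ → 172
patient=Carmen: ✗
patient=Sven: ✗
patient=Gus: ✓ → 125
age_sum = 112 + 133 + 106 + 172 + 125 = 648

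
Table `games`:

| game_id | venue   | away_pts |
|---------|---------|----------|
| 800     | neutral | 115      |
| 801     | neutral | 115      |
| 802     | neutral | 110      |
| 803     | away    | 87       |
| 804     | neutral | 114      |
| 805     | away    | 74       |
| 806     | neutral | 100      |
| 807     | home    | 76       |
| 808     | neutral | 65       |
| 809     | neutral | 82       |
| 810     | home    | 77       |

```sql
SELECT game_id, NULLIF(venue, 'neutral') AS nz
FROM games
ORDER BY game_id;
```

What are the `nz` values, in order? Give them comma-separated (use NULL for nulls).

NULL, NULL, NULL, away, NULL, away, NULL, home, NULL, NULL, home

game_id=800: venue=neutral vs neutral: equal → NULL
game_id=801: venue=neutral vs neutral: equal → NULL
game_id=802: venue=neutral vs neutral: equal → NULL
game_id=803: venue=away vs neutral: differ → away
game_id=804: venue=neutral vs neutral: equal → NULL
game_id=805: venue=away vs neutral: differ → away
game_id=806: venue=neutral vs neutral: equal → NULL
game_id=807: venue=home vs neutral: differ → home
game_id=808: venue=neutral vs neutral: equal → NULL
game_id=809: venue=neutral vs neutral: equal → NULL
game_id=810: venue=home vs neutral: differ → home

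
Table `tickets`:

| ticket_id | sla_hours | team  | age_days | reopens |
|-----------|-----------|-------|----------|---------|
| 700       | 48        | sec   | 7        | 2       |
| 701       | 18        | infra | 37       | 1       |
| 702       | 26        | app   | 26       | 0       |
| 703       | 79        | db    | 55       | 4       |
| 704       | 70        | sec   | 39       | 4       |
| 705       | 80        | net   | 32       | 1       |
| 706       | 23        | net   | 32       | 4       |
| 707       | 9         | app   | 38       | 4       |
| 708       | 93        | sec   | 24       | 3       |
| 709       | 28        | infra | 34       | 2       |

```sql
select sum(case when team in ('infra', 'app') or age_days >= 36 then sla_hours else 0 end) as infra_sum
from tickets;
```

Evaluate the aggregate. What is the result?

230

ticket_id=700: ✗
ticket_id=701: ✓ → 18
ticket_id=702: ✓ → 26
ticket_id=703: ✓ → 79
ticket_id=704: ✓ → 70
ticket_id=705: ✗
ticket_id=706: ✗
ticket_id=707: ✓ → 9
ticket_id=708: ✗
ticket_id=709: ✓ → 28
infra_sum = 18 + 26 + 79 + 70 + 9 + 28 = 230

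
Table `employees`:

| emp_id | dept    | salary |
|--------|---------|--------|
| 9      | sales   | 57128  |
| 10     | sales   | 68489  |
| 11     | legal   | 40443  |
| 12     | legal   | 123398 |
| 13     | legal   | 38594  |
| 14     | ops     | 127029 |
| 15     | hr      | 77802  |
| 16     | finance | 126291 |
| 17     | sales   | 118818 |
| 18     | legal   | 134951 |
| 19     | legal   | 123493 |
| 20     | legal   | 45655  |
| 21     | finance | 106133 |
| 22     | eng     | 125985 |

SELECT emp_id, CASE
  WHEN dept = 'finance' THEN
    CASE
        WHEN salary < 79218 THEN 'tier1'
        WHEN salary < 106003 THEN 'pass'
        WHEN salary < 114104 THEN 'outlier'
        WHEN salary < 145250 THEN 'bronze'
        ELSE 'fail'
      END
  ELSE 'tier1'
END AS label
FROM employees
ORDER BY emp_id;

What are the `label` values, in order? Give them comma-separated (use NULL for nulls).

tier1, tier1, tier1, tier1, tier1, tier1, tier1, bronze, tier1, tier1, tier1, tier1, outlier, tier1

emp_id=9: dept='sales' → outer ELSE → tier1
emp_id=10: dept='sales' → outer ELSE → tier1
emp_id=11: dept='legal' → outer ELSE → tier1
emp_id=12: dept='legal' → outer ELSE → tier1
emp_id=13: dept='legal' → outer ELSE → tier1
emp_id=14: dept='ops' → outer ELSE → tier1
emp_id=15: dept='hr' → outer ELSE → tier1
emp_id=16: dept='finance' → inner[salary < 145250] → bronze
emp_id=17: dept='sales' → outer ELSE → tier1
emp_id=18: dept='legal' → outer ELSE → tier1
emp_id=19: dept='legal' → outer ELSE → tier1
emp_id=20: dept='legal' → outer ELSE → tier1
emp_id=21: dept='finance' → inner[salary < 114104] → outlier
emp_id=22: dept='eng' → outer ELSE → tier1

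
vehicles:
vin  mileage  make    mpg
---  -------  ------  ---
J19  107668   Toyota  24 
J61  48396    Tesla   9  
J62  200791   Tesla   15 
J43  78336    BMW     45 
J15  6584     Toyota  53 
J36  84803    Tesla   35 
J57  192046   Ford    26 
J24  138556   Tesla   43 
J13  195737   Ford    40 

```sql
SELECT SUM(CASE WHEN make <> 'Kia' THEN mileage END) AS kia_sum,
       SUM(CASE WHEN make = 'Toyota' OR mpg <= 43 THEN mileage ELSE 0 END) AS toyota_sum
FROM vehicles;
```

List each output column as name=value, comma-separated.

[kia_sum: make <> 'Kia']
vin=J19: ✓ → 107668
vin=J61: ✓ → 48396
vin=J62: ✓ → 200791
vin=J43: ✓ → 78336
vin=J15: ✓ → 6584
vin=J36: ✓ → 84803
vin=J57: ✓ → 192046
vin=J24: ✓ → 138556
vin=J13: ✓ → 195737
kia_sum = 107668 + 48396 + 200791 + 78336 + 6584 + 84803 + 192046 + 138556 + 195737 = 1052917
—
[toyota_sum: make = 'Toyota' OR mpg <= 43]
vin=J19: ✓ → 107668
vin=J61: ✓ → 48396
vin=J62: ✓ → 200791
vin=J43: ✗
vin=J15: ✓ → 6584
vin=J36: ✓ → 84803
vin=J57: ✓ → 192046
vin=J24: ✓ → 138556
vin=J13: ✓ → 195737
toyota_sum = 107668 + 48396 + 200791 + 6584 + 84803 + 192046 + 138556 + 195737 = 974581

kia_sum=1052917, toyota_sum=974581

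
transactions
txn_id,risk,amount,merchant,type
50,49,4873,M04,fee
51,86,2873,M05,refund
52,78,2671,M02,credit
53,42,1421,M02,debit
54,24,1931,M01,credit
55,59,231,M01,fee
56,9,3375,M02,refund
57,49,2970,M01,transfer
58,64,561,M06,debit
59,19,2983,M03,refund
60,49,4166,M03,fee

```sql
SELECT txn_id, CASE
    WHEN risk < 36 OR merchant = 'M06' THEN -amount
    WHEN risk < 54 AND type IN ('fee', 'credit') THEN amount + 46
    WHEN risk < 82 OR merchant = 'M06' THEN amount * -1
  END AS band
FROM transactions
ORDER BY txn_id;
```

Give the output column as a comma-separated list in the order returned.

txn_id=50: risk < 54 AND type IN ('fee', 'credit') → 4919
txn_id=51: (no match → NULL) → NULL
txn_id=52: risk < 82 OR merchant = 'M06' → -2671
txn_id=53: risk < 82 OR merchant = 'M06' → -1421
txn_id=54: risk < 36 OR merchant = 'M06' → -1931
txn_id=55: risk < 82 OR merchant = 'M06' → -231
txn_id=56: risk < 36 OR merchant = 'M06' → -3375
txn_id=57: risk < 82 OR merchant = 'M06' → -2970
txn_id=58: risk < 36 OR merchant = 'M06' → -561
txn_id=59: risk < 36 OR merchant = 'M06' → -2983
txn_id=60: risk < 54 AND type IN ('fee', 'credit') → 4212

4919, NULL, -2671, -1421, -1931, -231, -3375, -2970, -561, -2983, 4212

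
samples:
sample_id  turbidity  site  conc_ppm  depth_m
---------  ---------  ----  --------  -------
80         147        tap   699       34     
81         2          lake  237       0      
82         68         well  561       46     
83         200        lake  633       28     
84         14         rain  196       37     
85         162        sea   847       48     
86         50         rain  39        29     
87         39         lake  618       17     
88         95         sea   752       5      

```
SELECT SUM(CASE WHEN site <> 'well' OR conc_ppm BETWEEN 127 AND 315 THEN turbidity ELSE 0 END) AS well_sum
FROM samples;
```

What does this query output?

709

sample_id=80: ✓ → 147
sample_id=81: ✓ → 2
sample_id=82: ✗
sample_id=83: ✓ → 200
sample_id=84: ✓ → 14
sample_id=85: ✓ → 162
sample_id=86: ✓ → 50
sample_id=87: ✓ → 39
sample_id=88: ✓ → 95
well_sum = 147 + 2 + 200 + 14 + 162 + 50 + 39 + 95 = 709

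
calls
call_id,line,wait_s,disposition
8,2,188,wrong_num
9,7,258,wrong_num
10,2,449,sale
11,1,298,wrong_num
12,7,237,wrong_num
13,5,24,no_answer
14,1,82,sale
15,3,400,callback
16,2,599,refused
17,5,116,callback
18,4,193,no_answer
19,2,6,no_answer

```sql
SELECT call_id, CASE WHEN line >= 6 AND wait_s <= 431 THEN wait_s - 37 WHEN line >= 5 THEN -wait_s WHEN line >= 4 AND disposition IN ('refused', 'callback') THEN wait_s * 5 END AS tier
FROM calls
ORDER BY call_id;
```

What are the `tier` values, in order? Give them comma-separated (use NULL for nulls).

NULL, 221, NULL, NULL, 200, -24, NULL, NULL, NULL, -116, NULL, NULL

call_id=8: (no match → NULL) → NULL
call_id=9: line >= 6 AND wait_s <= 431 → 221
call_id=10: (no match → NULL) → NULL
call_id=11: (no match → NULL) → NULL
call_id=12: line >= 6 AND wait_s <= 431 → 200
call_id=13: line >= 5 → -24
call_id=14: (no match → NULL) → NULL
call_id=15: (no match → NULL) → NULL
call_id=16: (no match → NULL) → NULL
call_id=17: line >= 5 → -116
call_id=18: (no match → NULL) → NULL
call_id=19: (no match → NULL) → NULL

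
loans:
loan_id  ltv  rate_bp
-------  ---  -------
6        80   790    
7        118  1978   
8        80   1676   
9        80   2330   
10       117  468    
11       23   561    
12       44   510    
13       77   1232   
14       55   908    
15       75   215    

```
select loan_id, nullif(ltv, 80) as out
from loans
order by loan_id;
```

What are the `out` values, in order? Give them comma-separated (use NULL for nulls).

loan_id=6: ltv=80 vs 80: equal → NULL
loan_id=7: ltv=118 vs 80: differ → 118
loan_id=8: ltv=80 vs 80: equal → NULL
loan_id=9: ltv=80 vs 80: equal → NULL
loan_id=10: ltv=117 vs 80: differ → 117
loan_id=11: ltv=23 vs 80: differ → 23
loan_id=12: ltv=44 vs 80: differ → 44
loan_id=13: ltv=77 vs 80: differ → 77
loan_id=14: ltv=55 vs 80: differ → 55
loan_id=15: ltv=75 vs 80: differ → 75

NULL, 118, NULL, NULL, 117, 23, 44, 77, 55, 75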